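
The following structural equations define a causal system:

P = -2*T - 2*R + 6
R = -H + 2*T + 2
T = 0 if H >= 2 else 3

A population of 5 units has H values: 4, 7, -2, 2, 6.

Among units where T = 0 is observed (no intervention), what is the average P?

11.5

E[P|T=0] averages over only the 4 units with T=0 (H = 4, 7, 2, 6): P = 10, 16, 6, 14, mean 11.5.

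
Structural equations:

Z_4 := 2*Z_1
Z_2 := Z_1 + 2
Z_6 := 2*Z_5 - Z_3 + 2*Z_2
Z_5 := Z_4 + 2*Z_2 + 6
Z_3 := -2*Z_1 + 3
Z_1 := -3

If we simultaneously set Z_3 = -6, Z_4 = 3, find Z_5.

Setting Z_3 = -6, Z_4 = 3 by intervention discards those variables' equations.
Z_2 = Z_1 + 2  [with Z_1=-3]  = -1
Z_5 = Z_4 + 2*Z_2 + 6  [with Z_4=3, Z_2=-1]  = 7

7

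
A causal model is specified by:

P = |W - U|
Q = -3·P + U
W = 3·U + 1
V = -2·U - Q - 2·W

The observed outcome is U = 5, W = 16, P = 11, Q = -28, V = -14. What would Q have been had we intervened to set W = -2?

Under do(W=-2), the mechanism W = 3·U + 1 is discarded; W is fixed at -2.
P = |W - U|  [with W=-2, U=5]  = 7
Q = -3·P + U  [with P=7, U=5]  = -16

-16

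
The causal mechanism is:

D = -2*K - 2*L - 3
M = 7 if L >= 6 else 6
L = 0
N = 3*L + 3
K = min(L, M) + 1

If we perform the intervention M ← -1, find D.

-3

do(M=-1) replaces the equation M = 7 if L >= 6 else 6 with the constant M = -1.
K = min(L, M) + 1  [with L=0, M=-1]  = 0
D = -2*K - 2*L - 3  [with K=0, L=0]  = -3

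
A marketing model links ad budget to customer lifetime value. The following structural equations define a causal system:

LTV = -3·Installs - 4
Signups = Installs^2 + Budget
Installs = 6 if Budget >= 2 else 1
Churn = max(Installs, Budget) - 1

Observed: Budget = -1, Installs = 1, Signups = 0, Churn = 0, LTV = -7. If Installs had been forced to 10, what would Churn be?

9

Under do(Installs=10), the mechanism Installs = 6 if Budget >= 2 else 1 is discarded; Installs is fixed at 10.
Churn = max(Installs, Budget) - 1  [with Installs=10, Budget=-1]  = 9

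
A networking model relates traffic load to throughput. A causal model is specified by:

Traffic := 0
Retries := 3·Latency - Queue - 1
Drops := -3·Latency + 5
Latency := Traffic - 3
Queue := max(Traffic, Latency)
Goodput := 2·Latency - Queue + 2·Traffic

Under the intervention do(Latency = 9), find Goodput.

Under do(Latency=9), the mechanism Latency := Traffic - 3 is discarded; Latency is fixed at 9.
Queue = max(Traffic, Latency)  [with Traffic=0, Latency=9]  = 9
Goodput = 2·Latency - Queue + 2·Traffic  [with Latency=9, Queue=9, Traffic=0]  = 9

9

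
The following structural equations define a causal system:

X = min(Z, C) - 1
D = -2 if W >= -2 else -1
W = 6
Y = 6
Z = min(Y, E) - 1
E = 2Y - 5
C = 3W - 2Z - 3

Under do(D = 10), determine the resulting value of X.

4

Intervening sets D = 10 and removes its equation (D = -2 if W >= -2 else -1).
Since X is not a descendant of the intervened variable, it is unaffected.
E = 2Y - 5  [with Y=6]  = 7
Z = min(Y, E) - 1  [with Y=6, E=7]  = 5
C = 3W - 2Z - 3  [with W=6, Z=5]  = 5
X = min(Z, C) - 1  [with Z=5, C=5]  = 4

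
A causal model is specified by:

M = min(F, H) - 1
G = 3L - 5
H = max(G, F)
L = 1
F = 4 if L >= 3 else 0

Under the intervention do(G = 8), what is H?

8

The intervention breaks the incoming arrows to G: G = 3L - 5 no longer applies, and G = 8.
F = 4 if L >= 3 else 0  [with L=1]  = 0
H = max(G, F)  [with G=8, F=0]  = 8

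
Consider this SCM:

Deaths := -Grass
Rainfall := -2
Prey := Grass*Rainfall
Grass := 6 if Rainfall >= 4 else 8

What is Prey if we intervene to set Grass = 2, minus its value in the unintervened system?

The intervention breaks the incoming arrows to Grass: Grass := 6 if Rainfall >= 4 else 8 no longer applies, and Grass = 2.
Prey = Grass*Rainfall  [with Grass=2, Rainfall=-2]  = -4
Without intervention: Grass = 6 if Rainfall >= 4 else 8  [with Rainfall=-2]  = 8; Prey = Grass*Rainfall  [with Grass=8, Rainfall=-2]  = -16.
Change = -4 − (-16) = 12.

12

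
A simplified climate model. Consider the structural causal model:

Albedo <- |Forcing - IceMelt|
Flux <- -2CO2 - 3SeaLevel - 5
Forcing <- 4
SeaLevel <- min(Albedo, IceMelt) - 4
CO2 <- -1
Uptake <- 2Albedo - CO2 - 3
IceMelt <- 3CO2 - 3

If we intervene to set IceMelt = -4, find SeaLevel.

-8

do(IceMelt=-4) replaces the equation IceMelt <- 3CO2 - 3 with the constant IceMelt = -4.
Albedo = |Forcing - IceMelt|  [with Forcing=4, IceMelt=-4]  = 8
SeaLevel = min(Albedo, IceMelt) - 4  [with Albedo=8, IceMelt=-4]  = -8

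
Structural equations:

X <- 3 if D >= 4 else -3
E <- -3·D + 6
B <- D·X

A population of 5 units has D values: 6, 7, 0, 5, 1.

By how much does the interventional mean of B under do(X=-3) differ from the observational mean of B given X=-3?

Every unit gets X=-3 under the intervention. B values become -18, -21, 0, -15, -3; E[B|do(X=-3)] = -11.4.
E[B|X=-3] averages over only the 2 units with X=-3 (D = 0, 1): B = 0, -3, mean -1.5.
Difference = -11.4 − (-1.5) = -9.9.

-9.9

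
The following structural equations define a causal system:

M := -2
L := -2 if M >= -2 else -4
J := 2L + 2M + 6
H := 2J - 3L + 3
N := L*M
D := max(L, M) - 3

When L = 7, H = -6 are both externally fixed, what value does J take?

16

Setting L = 7, H = -6 by intervention discards those variables' equations.
J = 2L + 2M + 6  [with L=7, M=-2]  = 16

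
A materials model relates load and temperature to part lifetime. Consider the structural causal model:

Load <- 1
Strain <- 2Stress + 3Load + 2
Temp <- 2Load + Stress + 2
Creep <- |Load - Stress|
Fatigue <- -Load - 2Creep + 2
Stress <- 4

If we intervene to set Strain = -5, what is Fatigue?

-5

The intervention breaks the incoming arrows to Strain: Strain <- 2Stress + 3Load + 2 no longer applies, and Strain = -5.
No directed path runs from Strain to Fatigue, so Fatigue keeps its natural value.
Creep = |Load - Stress|  [with Load=1, Stress=4]  = 3
Fatigue = -Load - 2Creep + 2  [with Load=1, Creep=3]  = -5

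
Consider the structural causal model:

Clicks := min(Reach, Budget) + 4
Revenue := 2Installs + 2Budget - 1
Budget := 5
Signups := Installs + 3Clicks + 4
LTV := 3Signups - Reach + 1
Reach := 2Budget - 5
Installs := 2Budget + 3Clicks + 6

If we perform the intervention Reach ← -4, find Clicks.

0

The intervention breaks the incoming arrows to Reach: Reach := 2Budget - 5 no longer applies, and Reach = -4.
Clicks = min(Reach, Budget) + 4  [with Reach=-4, Budget=5]  = 0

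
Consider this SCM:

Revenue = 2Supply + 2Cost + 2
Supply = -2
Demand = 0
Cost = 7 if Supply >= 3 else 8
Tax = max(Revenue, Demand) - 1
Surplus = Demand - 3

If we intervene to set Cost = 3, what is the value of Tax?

do(Cost=3) replaces the equation Cost = 7 if Supply >= 3 else 8 with the constant Cost = 3.
Revenue = 2Supply + 2Cost + 2  [with Supply=-2, Cost=3]  = 4
Tax = max(Revenue, Demand) - 1  [with Revenue=4, Demand=0]  = 3

3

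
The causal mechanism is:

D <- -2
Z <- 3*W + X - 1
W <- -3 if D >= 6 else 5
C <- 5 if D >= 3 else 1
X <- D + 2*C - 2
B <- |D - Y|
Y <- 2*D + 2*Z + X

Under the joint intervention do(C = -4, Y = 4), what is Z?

2

Setting C = -4, Y = 4 by intervention discards those variables' equations.
W = -3 if D >= 6 else 5  [with D=-2]  = 5
X = D + 2*C - 2  [with D=-2, C=-4]  = -12
Z = 3*W + X - 1  [with W=5, X=-12]  = 2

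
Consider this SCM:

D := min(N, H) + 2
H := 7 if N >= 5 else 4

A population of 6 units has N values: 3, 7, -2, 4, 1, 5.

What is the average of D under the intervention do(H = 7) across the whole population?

The intervention sets H=7 in all 6 units regardless of N. Recomputing D per unit gives 5, 9, 0, 6, 3, 7; average 5.

5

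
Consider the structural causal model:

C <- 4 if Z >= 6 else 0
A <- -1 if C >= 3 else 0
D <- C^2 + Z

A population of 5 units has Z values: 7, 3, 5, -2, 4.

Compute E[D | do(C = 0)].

Under do(C=0), C's equation is replaced by C=0 for every unit. Per-unit D: 7, 3, 5, -2, 4. Mean = 3.4.

3.4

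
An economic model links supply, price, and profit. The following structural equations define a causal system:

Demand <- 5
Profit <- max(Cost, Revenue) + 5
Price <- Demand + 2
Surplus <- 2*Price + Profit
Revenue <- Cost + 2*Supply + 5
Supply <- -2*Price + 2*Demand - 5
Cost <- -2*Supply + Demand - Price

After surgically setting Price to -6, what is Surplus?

Under do(Price=-6), the mechanism Price <- Demand + 2 is discarded; Price is fixed at -6.
Supply = -2*Price + 2*Demand - 5  [with Price=-6, Demand=5]  = 17
Cost = -2*Supply + Demand - Price  [with Supply=17, Demand=5, Price=-6]  = -23
Revenue = Cost + 2*Supply + 5  [with Cost=-23, Supply=17]  = 16
Profit = max(Cost, Revenue) + 5  [with Cost=-23, Revenue=16]  = 21
Surplus = 2*Price + Profit  [with Price=-6, Profit=21]  = 9

9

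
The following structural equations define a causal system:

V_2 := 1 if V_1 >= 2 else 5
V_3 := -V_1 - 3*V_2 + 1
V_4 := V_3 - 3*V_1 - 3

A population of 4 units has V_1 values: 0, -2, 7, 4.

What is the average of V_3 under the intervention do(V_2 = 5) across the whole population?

-16.25

The intervention sets V_2=5 in all 4 units regardless of V_1. Recomputing V_3 per unit gives -14, -12, -21, -18; average -16.25.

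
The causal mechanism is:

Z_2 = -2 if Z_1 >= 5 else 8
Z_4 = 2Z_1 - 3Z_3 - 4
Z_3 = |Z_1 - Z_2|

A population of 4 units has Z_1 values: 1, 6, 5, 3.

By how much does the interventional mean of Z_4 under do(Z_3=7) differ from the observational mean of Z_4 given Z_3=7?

Under do(Z_3=7), Z_3's equation is replaced by Z_3=7 for every unit. Per-unit Z_4: -23, -13, -15, -19. Mean = -17.5.
Conditioning on Z_3=7 selects the 2 unit(s) with Z_1 ∈ {1, 5}. Their Z_4 values: -23, -15. Mean = -19.
Difference = -17.5 − (-19) = 1.5.

1.5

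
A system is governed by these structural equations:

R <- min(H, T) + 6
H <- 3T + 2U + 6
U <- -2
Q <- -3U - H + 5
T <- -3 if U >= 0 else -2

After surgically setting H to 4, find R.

4

The intervention breaks the incoming arrows to H: H <- 3T + 2U + 6 no longer applies, and H = 4.
T = -3 if U >= 0 else -2  [with U=-2]  = -2
R = min(H, T) + 6  [with H=4, T=-2]  = 4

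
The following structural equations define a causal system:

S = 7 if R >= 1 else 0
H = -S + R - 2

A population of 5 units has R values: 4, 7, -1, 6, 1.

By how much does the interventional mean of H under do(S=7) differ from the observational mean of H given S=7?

-1.1

Under do(S=7), S's equation is replaced by S=7 for every unit. Per-unit H: -5, -2, -10, -3, -8. Mean = -5.6.
Conditioning on S=7 selects the 4 unit(s) with R ∈ {4, 7, 6, 1}. Their H values: -5, -2, -3, -8. Mean = -4.5.
Difference = -5.6 − (-4.5) = -1.1.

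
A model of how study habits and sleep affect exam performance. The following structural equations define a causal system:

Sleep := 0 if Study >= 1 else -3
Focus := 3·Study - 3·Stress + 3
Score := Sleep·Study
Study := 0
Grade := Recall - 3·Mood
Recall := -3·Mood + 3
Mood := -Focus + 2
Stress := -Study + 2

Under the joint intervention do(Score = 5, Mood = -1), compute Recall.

Under do(Score = 5, Mood = -1), each intervened variable's structural equation is replaced by its fixed value.
Recall = -3·Mood + 3  [with Mood=-1]  = 6

6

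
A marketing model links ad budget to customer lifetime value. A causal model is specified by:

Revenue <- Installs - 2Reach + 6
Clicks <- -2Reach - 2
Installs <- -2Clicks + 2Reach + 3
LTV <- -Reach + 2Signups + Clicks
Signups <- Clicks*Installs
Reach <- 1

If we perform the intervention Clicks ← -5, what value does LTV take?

-156

Under do(Clicks=-5), the mechanism Clicks <- -2Reach - 2 is discarded; Clicks is fixed at -5.
Installs = -2Clicks + 2Reach + 3  [with Clicks=-5, Reach=1]  = 15
Signups = Clicks*Installs  [with Clicks=-5, Installs=15]  = -75
LTV = -Reach + 2Signups + Clicks  [with Reach=1, Signups=-75, Clicks=-5]  = -156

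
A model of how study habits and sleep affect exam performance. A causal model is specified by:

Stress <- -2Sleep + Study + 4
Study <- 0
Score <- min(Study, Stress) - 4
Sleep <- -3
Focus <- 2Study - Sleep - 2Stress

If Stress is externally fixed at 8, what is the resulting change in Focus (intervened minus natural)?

The intervention breaks the incoming arrows to Stress: Stress <- -2Sleep + Study + 4 no longer applies, and Stress = 8.
Focus = 2Study - Sleep - 2Stress  [with Study=0, Sleep=-3, Stress=8]  = -13
Without intervention: Stress = -2Sleep + Study + 4  [with Sleep=-3, Study=0]  = 10; Focus = 2Study - Sleep - 2Stress  [with Study=0, Sleep=-3, Stress=10]  = -17.
Change = -13 − (-17) = 4.

4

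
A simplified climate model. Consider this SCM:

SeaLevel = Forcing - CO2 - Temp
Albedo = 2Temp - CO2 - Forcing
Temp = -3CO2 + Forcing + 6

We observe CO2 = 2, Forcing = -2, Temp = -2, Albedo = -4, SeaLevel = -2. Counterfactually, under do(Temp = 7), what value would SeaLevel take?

-11

do(Temp=7) replaces the equation Temp = -3CO2 + Forcing + 6 with the constant Temp = 7.
SeaLevel = Forcing - CO2 - Temp  [with Forcing=-2, CO2=2, Temp=7]  = -11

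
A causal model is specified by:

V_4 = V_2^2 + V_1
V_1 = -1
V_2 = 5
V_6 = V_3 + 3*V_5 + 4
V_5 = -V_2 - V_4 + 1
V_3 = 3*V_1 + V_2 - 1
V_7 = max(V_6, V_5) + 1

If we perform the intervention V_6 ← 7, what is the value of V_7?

Intervening sets V_6 = 7 and removes its equation (V_6 = V_3 + 3*V_5 + 4).
V_4 = V_2^2 + V_1  [with V_2=5, V_1=-1]  = 24
V_5 = -V_2 - V_4 + 1  [with V_2=5, V_4=24]  = -28
V_7 = max(V_6, V_5) + 1  [with V_6=7, V_5=-28]  = 8

8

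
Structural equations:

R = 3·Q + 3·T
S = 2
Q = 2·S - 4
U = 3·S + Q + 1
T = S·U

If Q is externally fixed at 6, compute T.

Under do(Q=6), the mechanism Q = 2·S - 4 is discarded; Q is fixed at 6.
U = 3·S + Q + 1  [with S=2, Q=6]  = 13
T = S·U  [with S=2, U=13]  = 26

26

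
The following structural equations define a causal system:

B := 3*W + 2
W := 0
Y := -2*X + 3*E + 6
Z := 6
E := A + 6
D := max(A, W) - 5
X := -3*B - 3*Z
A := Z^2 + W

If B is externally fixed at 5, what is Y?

198

do(B=5) replaces the equation B := 3*W + 2 with the constant B = 5.
A = Z^2 + W  [with Z=6, W=0]  = 36
E = A + 6  [with A=36]  = 42
X = -3*B - 3*Z  [with B=5, Z=6]  = -33
Y = -2*X + 3*E + 6  [with X=-33, E=42]  = 198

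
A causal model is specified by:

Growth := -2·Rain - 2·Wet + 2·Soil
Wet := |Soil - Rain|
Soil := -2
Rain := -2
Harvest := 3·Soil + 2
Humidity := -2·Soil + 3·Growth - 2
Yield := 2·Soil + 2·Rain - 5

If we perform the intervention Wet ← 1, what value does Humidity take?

do(Wet=1) replaces the equation Wet := |Soil - Rain| with the constant Wet = 1.
Growth = -2·Rain - 2·Wet + 2·Soil  [with Rain=-2, Wet=1, Soil=-2]  = -2
Humidity = -2·Soil + 3·Growth - 2  [with Soil=-2, Growth=-2]  = -4

-4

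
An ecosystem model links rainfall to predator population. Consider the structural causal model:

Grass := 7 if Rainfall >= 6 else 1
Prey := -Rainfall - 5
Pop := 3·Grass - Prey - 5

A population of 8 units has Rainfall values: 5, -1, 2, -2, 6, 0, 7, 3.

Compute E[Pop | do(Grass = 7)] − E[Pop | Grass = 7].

Under do(Grass=7), Grass's equation is replaced by Grass=7 for every unit. Per-unit Pop: 26, 20, 23, 19, 27, 21, 28, 24. Mean = 23.5.
E[Pop|Grass=7] averages over only the 2 units with Grass=7 (Rainfall = 6, 7): Pop = 27, 28, mean 27.5.
Difference = 23.5 − 27.5 = -4.

-4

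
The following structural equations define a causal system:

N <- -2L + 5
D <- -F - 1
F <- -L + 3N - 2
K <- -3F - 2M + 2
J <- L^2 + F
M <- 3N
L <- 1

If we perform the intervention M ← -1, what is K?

-14

Intervening sets M = -1 and removes its equation (M <- 3N).
N = -2L + 5  [with L=1]  = 3
F = -L + 3N - 2  [with L=1, N=3]  = 6
K = -3F - 2M + 2  [with F=6, M=-1]  = -14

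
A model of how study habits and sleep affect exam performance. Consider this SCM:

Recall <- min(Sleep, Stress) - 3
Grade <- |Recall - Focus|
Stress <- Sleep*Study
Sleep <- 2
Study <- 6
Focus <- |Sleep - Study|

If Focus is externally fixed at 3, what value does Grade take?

4

Under do(Focus=3), the mechanism Focus <- |Sleep - Study| is discarded; Focus is fixed at 3.
Stress = Sleep*Study  [with Sleep=2, Study=6]  = 12
Recall = min(Sleep, Stress) - 3  [with Sleep=2, Stress=12]  = -1
Grade = |Recall - Focus|  [with Recall=-1, Focus=3]  = 4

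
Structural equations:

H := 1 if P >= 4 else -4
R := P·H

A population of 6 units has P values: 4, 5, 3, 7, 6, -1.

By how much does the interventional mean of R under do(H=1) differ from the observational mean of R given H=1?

-1.5

Under do(H=1), H's equation is replaced by H=1 for every unit. Per-unit R: 4, 5, 3, 7, 6, -1. Mean = 4.
Observing H=1 restricts to units where H's equation naturally yields 1: P ∈ {4, 5, 7, 6}. In that subpopulation R = 4, 5, 7, 6, mean 5.5.
Difference = 4 − 5.5 = -1.5.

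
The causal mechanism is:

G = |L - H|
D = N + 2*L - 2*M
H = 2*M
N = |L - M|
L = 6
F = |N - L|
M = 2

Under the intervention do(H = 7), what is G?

1

Under do(H=7), the mechanism H = 2*M is discarded; H is fixed at 7.
G = |L - H|  [with L=6, H=7]  = 1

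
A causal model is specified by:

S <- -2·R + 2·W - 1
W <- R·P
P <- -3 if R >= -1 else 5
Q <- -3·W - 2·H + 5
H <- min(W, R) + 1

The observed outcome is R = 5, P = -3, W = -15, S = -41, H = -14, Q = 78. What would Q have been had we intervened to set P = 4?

Under do(P=4), the mechanism P <- -3 if R >= -1 else 5 is discarded; P is fixed at 4.
W = R·P  [with R=5, P=4]  = 20
H = min(W, R) + 1  [with W=20, R=5]  = 6
Q = -3·W - 2·H + 5  [with W=20, H=6]  = -67

-67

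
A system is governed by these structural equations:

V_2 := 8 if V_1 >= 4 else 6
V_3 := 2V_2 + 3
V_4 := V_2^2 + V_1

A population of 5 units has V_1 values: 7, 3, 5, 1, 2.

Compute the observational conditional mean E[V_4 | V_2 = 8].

Observing V_2=8 restricts to units where V_2's equation naturally yields 8: V_1 ∈ {7, 5}. In that subpopulation V_4 = 71, 69, mean 70.

70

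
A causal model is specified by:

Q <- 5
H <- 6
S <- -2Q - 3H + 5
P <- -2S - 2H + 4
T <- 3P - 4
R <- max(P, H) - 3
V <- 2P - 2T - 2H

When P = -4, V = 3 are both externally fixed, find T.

Setting P = -4, V = 3 by intervention discards those variables' equations.
T = 3P - 4  [with P=-4]  = -16

-16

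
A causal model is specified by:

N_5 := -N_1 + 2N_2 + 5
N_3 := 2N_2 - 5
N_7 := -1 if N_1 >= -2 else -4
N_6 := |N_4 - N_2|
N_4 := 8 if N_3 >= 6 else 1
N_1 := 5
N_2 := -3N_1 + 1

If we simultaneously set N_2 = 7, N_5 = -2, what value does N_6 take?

Setting N_2 = 7, N_5 = -2 by intervention discards those variables' equations.
N_3 = 2N_2 - 5  [with N_2=7]  = 9
N_4 = 8 if N_3 >= 6 else 1  [with N_3=9]  = 8
N_6 = |N_4 - N_2|  [with N_4=8, N_2=7]  = 1

1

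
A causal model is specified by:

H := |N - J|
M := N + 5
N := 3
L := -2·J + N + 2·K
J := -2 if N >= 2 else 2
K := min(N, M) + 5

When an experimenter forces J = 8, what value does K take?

8

do(J=8) replaces the equation J := -2 if N >= 2 else 2 with the constant J = 8.
Since K is not a descendant of the intervened variable, it is unaffected.
M = N + 5  [with N=3]  = 8
K = min(N, M) + 5  [with N=3, M=8]  = 8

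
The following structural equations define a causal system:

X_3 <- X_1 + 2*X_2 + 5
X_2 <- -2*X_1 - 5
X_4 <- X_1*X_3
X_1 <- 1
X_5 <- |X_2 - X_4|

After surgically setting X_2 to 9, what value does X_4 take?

Under do(X_2=9), the mechanism X_2 <- -2*X_1 - 5 is discarded; X_2 is fixed at 9.
X_3 = X_1 + 2*X_2 + 5  [with X_1=1, X_2=9]  = 24
X_4 = X_1*X_3  [with X_1=1, X_3=24]  = 24

24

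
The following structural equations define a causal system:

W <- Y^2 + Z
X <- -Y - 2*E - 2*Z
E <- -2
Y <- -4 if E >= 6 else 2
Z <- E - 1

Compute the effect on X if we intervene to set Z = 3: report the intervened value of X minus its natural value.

do(Z=3) replaces the equation Z <- E - 1 with the constant Z = 3.
Y = -4 if E >= 6 else 2  [with E=-2]  = 2
X = -Y - 2*E - 2*Z  [with Y=2, E=-2, Z=3]  = -4
Without intervention: Z = E - 1  [with E=-2]  = -3; Y = -4 if E >= 6 else 2  [with E=-2]  = 2; X = -Y - 2*E - 2*Z  [with Y=2, E=-2, Z=-3]  = 8.
Change = -4 − 8 = -12.

-12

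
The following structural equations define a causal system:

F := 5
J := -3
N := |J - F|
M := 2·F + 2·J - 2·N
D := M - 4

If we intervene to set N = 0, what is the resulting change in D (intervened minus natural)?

16

do(N=0) replaces the equation N := |J - F| with the constant N = 0.
M = 2·F + 2·J - 2·N  [with F=5, J=-3, N=0]  = 4
D = M - 4  [with M=4]  = 0
Without intervention: N = |J - F|  [with J=-3, F=5]  = 8; M = 2·F + 2·J - 2·N  [with F=5, J=-3, N=8]  = -12; D = M - 4  [with M=-12]  = -16.
Change = 0 − (-16) = 16.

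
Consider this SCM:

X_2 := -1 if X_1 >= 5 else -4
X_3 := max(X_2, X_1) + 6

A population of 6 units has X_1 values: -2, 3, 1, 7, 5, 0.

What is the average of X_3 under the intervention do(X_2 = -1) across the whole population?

8.5

Under do(X_2=-1), X_2's equation is replaced by X_2=-1 for every unit. Per-unit X_3: 5, 9, 7, 13, 11, 6. Mean = 8.5.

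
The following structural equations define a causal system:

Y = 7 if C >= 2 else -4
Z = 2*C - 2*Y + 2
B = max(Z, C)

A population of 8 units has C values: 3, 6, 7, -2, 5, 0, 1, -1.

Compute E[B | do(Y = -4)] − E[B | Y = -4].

Under do(Y=-4), Y's equation is replaced by Y=-4 for every unit. Per-unit B: 16, 22, 24, 6, 20, 10, 12, 8. Mean = 14.75.
Observing Y=-4 restricts to units where Y's equation naturally yields -4: C ∈ {-2, 0, 1, -1}. In that subpopulation B = 6, 10, 12, 8, mean 9.
Difference = 14.75 − 9 = 5.75.

5.75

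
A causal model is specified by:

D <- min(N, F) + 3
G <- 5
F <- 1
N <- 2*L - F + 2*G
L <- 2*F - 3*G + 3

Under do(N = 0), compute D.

3

Intervening sets N = 0 and removes its equation (N <- 2*L - F + 2*G).
D = min(N, F) + 3  [with N=0, F=1]  = 3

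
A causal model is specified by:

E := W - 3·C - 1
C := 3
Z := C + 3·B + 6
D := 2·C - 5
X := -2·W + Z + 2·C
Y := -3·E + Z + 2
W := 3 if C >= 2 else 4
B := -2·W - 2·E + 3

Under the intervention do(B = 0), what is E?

Under do(B=0), the mechanism B := -2·W - 2·E + 3 is discarded; B is fixed at 0.
Since E is not a descendant of the intervened variable, it is unaffected.
W = 3 if C >= 2 else 4  [with C=3]  = 3
E = W - 3·C - 1  [with W=3, C=3]  = -7

-7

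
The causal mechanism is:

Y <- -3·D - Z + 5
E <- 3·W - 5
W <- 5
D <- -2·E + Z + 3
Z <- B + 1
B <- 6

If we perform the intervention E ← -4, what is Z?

Under do(E=-4), the mechanism E <- 3·W - 5 is discarded; E is fixed at -4.
Since Z is not a descendant of the intervened variable, it is unaffected.
Z = B + 1  [with B=6]  = 7

7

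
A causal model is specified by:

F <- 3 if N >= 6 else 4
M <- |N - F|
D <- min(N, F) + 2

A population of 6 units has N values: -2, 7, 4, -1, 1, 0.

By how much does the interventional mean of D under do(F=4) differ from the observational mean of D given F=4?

0.6

Under do(F=4), F's equation is replaced by F=4 for every unit. Per-unit D: 0, 6, 6, 1, 3, 2. Mean = 3.
E[D|F=4] averages over only the 5 units with F=4 (N = -2, 4, -1, 1, 0): D = 0, 6, 1, 3, 2, mean 2.4.
Difference = 3 − 2.4 = 0.6.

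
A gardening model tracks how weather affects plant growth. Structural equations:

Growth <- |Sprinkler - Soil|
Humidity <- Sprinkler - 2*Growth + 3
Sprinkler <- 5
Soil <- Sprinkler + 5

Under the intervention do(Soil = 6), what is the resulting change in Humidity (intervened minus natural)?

8

Under do(Soil=6), the mechanism Soil <- Sprinkler + 5 is discarded; Soil is fixed at 6.
Growth = |Sprinkler - Soil|  [with Sprinkler=5, Soil=6]  = 1
Humidity = Sprinkler - 2*Growth + 3  [with Sprinkler=5, Growth=1]  = 6
Without intervention: Soil = Sprinkler + 5  [with Sprinkler=5]  = 10; Growth = |Sprinkler - Soil|  [with Sprinkler=5, Soil=10]  = 5; Humidity = Sprinkler - 2*Growth + 3  [with Sprinkler=5, Growth=5]  = -2.
Change = 6 − (-2) = 8.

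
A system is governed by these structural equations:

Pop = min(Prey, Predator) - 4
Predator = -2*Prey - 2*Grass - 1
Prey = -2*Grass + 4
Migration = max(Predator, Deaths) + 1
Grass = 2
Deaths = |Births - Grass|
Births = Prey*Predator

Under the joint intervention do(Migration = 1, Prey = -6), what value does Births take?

-42

Under do(Migration = 1, Prey = -6), each intervened variable's structural equation is replaced by its fixed value.
Predator = -2*Prey - 2*Grass - 1  [with Prey=-6, Grass=2]  = 7
Births = Prey*Predator  [with Prey=-6, Predator=7]  = -42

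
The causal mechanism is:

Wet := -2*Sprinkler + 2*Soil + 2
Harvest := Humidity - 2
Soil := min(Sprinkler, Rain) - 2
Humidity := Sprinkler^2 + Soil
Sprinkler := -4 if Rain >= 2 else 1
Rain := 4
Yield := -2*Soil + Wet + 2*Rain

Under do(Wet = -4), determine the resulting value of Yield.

Under do(Wet=-4), the mechanism Wet := -2*Sprinkler + 2*Soil + 2 is discarded; Wet is fixed at -4.
Sprinkler = -4 if Rain >= 2 else 1  [with Rain=4]  = -4
Soil = min(Sprinkler, Rain) - 2  [with Sprinkler=-4, Rain=4]  = -6
Yield = -2*Soil + Wet + 2*Rain  [with Soil=-6, Wet=-4, Rain=4]  = 16

16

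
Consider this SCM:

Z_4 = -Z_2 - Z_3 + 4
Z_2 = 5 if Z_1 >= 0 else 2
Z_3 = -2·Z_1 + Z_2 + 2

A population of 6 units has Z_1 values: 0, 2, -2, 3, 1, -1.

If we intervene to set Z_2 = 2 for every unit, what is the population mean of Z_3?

3

Every unit gets Z_2=2 under the intervention. Z_3 values become 4, 0, 8, -2, 2, 6; E[Z_3|do(Z_2=2)] = 3.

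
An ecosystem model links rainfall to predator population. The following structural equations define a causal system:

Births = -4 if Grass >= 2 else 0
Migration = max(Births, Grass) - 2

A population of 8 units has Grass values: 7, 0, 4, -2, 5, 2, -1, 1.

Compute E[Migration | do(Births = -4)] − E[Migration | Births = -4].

The intervention sets Births=-4 in all 8 units regardless of Grass. Recomputing Migration per unit gives 5, -2, 2, -4, 3, 0, -3, -1; average 0.
Observing Births=-4 restricts to units where Births's equation naturally yields -4: Grass ∈ {7, 4, 5, 2}. In that subpopulation Migration = 5, 2, 3, 0, mean 2.5.
Difference = 0 − 2.5 = -2.5.

-2.5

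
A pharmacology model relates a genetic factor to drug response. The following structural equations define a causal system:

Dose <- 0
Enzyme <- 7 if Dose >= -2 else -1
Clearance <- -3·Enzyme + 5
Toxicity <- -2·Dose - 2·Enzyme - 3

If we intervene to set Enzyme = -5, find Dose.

Under do(Enzyme=-5), the mechanism Enzyme <- 7 if Dose >= -2 else -1 is discarded; Enzyme is fixed at -5.
Dose is not downstream of the intervention, so its value is determined by the original equations.

0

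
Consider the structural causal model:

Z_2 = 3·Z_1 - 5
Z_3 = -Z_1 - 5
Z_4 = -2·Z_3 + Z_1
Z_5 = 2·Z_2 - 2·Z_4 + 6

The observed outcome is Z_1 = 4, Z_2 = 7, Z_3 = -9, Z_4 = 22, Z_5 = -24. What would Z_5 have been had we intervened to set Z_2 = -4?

-46

do(Z_2=-4) replaces the equation Z_2 = 3·Z_1 - 5 with the constant Z_2 = -4.
Z_3 = -Z_1 - 5  [with Z_1=4]  = -9
Z_4 = -2·Z_3 + Z_1  [with Z_3=-9, Z_1=4]  = 22
Z_5 = 2·Z_2 - 2·Z_4 + 6  [with Z_2=-4, Z_4=22]  = -46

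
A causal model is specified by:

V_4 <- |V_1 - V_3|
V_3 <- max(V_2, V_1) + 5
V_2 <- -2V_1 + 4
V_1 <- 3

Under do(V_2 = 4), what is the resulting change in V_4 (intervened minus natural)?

Under do(V_2=4), the mechanism V_2 <- -2V_1 + 4 is discarded; V_2 is fixed at 4.
V_3 = max(V_2, V_1) + 5  [with V_2=4, V_1=3]  = 9
V_4 = |V_1 - V_3|  [with V_1=3, V_3=9]  = 6
Without intervention: V_2 = -2V_1 + 4  [with V_1=3]  = -2; V_3 = max(V_2, V_1) + 5  [with V_2=-2, V_1=3]  = 8; V_4 = |V_1 - V_3|  [with V_1=3, V_3=8]  = 5.
Change = 6 − 5 = 1.

1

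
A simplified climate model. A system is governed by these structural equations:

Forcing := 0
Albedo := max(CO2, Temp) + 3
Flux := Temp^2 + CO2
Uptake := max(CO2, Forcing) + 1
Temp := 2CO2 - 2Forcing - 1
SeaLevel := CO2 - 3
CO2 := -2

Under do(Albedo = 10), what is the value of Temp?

-5

Under do(Albedo=10), the mechanism Albedo := max(CO2, Temp) + 3 is discarded; Albedo is fixed at 10.
Since Temp is not a descendant of the intervened variable, it is unaffected.
Temp = 2CO2 - 2Forcing - 1  [with CO2=-2, Forcing=0]  = -5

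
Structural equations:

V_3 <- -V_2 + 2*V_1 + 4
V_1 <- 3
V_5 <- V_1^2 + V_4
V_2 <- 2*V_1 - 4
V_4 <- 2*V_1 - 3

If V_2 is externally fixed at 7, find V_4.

Under do(V_2=7), the mechanism V_2 <- 2*V_1 - 4 is discarded; V_2 is fixed at 7.
Since V_4 is not a descendant of the intervened variable, it is unaffected.
V_4 = 2*V_1 - 3  [with V_1=3]  = 3

3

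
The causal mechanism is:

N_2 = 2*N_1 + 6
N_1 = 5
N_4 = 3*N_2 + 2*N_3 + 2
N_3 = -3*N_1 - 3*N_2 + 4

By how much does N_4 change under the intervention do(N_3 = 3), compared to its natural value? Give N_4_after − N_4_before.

124

The intervention breaks the incoming arrows to N_3: N_3 = -3*N_1 - 3*N_2 + 4 no longer applies, and N_3 = 3.
N_2 = 2*N_1 + 6  [with N_1=5]  = 16
N_4 = 3*N_2 + 2*N_3 + 2  [with N_2=16, N_3=3]  = 56
Without intervention: N_2 = 2*N_1 + 6  [with N_1=5]  = 16; N_3 = -3*N_1 - 3*N_2 + 4  [with N_1=5, N_2=16]  = -59; N_4 = 3*N_2 + 2*N_3 + 2  [with N_2=16, N_3=-59]  = -68.
Change = 56 − (-68) = 124.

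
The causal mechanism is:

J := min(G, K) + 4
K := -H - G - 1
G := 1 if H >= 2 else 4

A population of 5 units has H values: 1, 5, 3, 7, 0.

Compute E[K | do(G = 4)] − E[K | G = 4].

-2.7

Every unit gets G=4 under the intervention. K values become -6, -10, -8, -12, -5; E[K|do(G=4)] = -8.2.
Observing G=4 restricts to units where G's equation naturally yields 4: H ∈ {1, 0}. In that subpopulation K = -6, -5, mean -5.5.
Difference = -8.2 − (-5.5) = -2.7.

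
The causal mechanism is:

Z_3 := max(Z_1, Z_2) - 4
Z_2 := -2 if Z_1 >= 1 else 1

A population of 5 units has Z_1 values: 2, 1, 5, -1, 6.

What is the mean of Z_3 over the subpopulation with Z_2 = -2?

Observing Z_2=-2 restricts to units where Z_2's equation naturally yields -2: Z_1 ∈ {2, 1, 5, 6}. In that subpopulation Z_3 = -2, -3, 1, 2, mean -0.5.

-0.5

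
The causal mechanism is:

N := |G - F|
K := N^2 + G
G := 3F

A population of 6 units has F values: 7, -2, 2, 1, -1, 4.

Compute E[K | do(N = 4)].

21.5

The intervention sets N=4 in all 6 units regardless of F. Recomputing K per unit gives 37, 10, 22, 19, 13, 28; average 21.5.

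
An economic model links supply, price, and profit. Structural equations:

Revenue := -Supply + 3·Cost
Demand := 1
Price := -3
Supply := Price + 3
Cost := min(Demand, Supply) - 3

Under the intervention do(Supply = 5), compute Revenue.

do(Supply=5) replaces the equation Supply := Price + 3 with the constant Supply = 5.
Cost = min(Demand, Supply) - 3  [with Demand=1, Supply=5]  = -2
Revenue = -Supply + 3·Cost  [with Supply=5, Cost=-2]  = -11

-11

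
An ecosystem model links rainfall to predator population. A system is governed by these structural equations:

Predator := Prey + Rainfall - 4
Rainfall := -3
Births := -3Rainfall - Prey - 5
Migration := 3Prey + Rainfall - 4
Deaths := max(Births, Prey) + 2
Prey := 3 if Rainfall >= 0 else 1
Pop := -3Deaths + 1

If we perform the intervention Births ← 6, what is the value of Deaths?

Intervening sets Births = 6 and removes its equation (Births := -3Rainfall - Prey - 5).
Prey = 3 if Rainfall >= 0 else 1  [with Rainfall=-3]  = 1
Deaths = max(Births, Prey) + 2  [with Births=6, Prey=1]  = 8

8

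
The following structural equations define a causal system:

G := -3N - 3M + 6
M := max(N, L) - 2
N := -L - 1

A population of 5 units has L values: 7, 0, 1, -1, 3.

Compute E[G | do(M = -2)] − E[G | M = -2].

7.5

Under do(M=-2), M's equation is replaced by M=-2 for every unit. Per-unit G: 36, 15, 18, 12, 24. Mean = 21.
Observing M=-2 restricts to units where M's equation naturally yields -2: L ∈ {0, -1}. In that subpopulation G = 15, 12, mean 13.5.
Difference = 21 − 13.5 = 7.5.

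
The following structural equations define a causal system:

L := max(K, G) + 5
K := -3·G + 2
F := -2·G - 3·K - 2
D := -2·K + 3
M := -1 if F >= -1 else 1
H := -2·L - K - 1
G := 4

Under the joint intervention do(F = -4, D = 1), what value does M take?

1

The joint intervention fixes F = -4, D = 1, removing each variable's own equation.
M = -1 if F >= -1 else 1  [with F=-4]  = 1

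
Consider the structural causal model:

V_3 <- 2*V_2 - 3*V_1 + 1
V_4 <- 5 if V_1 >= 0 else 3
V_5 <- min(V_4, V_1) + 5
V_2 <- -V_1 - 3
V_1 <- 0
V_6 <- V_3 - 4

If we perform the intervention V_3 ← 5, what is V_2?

-3

Under do(V_3=5), the mechanism V_3 <- 2*V_2 - 3*V_1 + 1 is discarded; V_3 is fixed at 5.
Since V_2 is not a descendant of the intervened variable, it is unaffected.
V_2 = -V_1 - 3  [with V_1=0]  = -3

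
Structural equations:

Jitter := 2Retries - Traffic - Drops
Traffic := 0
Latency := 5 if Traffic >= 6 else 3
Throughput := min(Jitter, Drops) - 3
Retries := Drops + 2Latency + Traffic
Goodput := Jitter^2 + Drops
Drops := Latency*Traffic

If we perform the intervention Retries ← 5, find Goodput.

100

The intervention breaks the incoming arrows to Retries: Retries := Drops + 2Latency + Traffic no longer applies, and Retries = 5.
Latency = 5 if Traffic >= 6 else 3  [with Traffic=0]  = 3
Drops = Latency*Traffic  [with Latency=3, Traffic=0]  = 0
Jitter = 2Retries - Traffic - Drops  [with Retries=5, Traffic=0, Drops=0]  = 10
Goodput = Jitter^2 + Drops  [with Jitter=10, Drops=0]  = 100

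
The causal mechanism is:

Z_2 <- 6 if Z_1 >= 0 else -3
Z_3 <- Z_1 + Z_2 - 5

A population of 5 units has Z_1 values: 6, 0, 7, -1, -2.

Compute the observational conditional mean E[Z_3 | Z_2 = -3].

-9.5

Conditioning on Z_2=-3 selects the 2 unit(s) with Z_1 ∈ {-1, -2}. Their Z_3 values: -9, -10. Mean = -9.5.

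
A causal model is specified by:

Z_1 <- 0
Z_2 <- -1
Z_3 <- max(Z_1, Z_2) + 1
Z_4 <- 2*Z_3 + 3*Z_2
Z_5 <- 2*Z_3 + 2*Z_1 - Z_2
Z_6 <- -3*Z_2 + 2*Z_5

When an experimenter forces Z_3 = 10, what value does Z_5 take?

do(Z_3=10) replaces the equation Z_3 <- max(Z_1, Z_2) + 1 with the constant Z_3 = 10.
Z_5 = 2*Z_3 + 2*Z_1 - Z_2  [with Z_3=10, Z_1=0, Z_2=-1]  = 21

21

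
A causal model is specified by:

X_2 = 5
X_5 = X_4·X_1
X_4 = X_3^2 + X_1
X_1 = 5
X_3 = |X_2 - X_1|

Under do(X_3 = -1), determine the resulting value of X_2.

5

Under do(X_3=-1), the mechanism X_3 = |X_2 - X_1| is discarded; X_3 is fixed at -1.
Since X_2 is not a descendant of the intervened variable, it is unaffected.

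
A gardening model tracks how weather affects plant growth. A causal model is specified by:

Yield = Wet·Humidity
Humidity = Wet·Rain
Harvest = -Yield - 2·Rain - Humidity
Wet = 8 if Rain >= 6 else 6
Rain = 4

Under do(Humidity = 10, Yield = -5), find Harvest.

-13

Setting Humidity = 10, Yield = -5 by intervention discards those variables' equations.
Harvest = -Yield - 2·Rain - Humidity  [with Yield=-5, Rain=4, Humidity=10]  = -13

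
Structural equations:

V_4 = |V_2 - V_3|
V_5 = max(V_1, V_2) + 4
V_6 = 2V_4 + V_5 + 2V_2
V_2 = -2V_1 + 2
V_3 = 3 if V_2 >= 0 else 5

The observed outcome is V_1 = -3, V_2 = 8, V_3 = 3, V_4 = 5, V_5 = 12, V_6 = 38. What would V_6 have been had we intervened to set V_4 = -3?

Under do(V_4=-3), the mechanism V_4 = |V_2 - V_3| is discarded; V_4 is fixed at -3.
V_2 = -2V_1 + 2  [with V_1=-3]  = 8
V_5 = max(V_1, V_2) + 4  [with V_1=-3, V_2=8]  = 12
V_6 = 2V_4 + V_5 + 2V_2  [with V_4=-3, V_5=12, V_2=8]  = 22

22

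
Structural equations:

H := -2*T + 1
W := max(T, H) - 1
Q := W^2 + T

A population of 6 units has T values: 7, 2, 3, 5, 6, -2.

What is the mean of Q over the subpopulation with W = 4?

17.5

Conditioning on W=4 selects the 2 unit(s) with T ∈ {5, -2}. Their Q values: 21, 14. Mean = 17.5.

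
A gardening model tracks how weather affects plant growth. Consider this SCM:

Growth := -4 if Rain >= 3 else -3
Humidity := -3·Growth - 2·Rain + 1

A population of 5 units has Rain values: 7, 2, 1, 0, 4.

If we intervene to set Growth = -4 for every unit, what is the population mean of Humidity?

7.4

The intervention sets Growth=-4 in all 5 units regardless of Rain. Recomputing Humidity per unit gives -1, 9, 11, 13, 5; average 7.4.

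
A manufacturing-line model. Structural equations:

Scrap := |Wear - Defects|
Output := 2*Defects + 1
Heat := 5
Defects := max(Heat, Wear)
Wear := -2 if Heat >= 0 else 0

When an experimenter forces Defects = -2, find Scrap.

0

The intervention breaks the incoming arrows to Defects: Defects := max(Heat, Wear) no longer applies, and Defects = -2.
Wear = -2 if Heat >= 0 else 0  [with Heat=5]  = -2
Scrap = |Wear - Defects|  [with Wear=-2, Defects=-2]  = 0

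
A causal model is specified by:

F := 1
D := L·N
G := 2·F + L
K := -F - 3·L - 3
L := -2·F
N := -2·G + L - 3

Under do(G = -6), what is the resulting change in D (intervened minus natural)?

-24

The intervention breaks the incoming arrows to G: G := 2·F + L no longer applies, and G = -6.
L = -2·F  [with F=1]  = -2
N = -2·G + L - 3  [with G=-6, L=-2]  = 7
D = L·N  [with L=-2, N=7]  = -14
Without intervention: L = -2·F  [with F=1]  = -2; G = 2·F + L  [with F=1, L=-2]  = 0; N = -2·G + L - 3  [with G=0, L=-2]  = -5; D = L·N  [with L=-2, N=-5]  = 10.
Change = -14 − 10 = -24.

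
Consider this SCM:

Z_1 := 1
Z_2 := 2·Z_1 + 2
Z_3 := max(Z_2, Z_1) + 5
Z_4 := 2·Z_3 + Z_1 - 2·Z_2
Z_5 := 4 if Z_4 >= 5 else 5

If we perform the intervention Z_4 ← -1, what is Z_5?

Intervening sets Z_4 = -1 and removes its equation (Z_4 := 2·Z_3 + Z_1 - 2·Z_2).
Z_5 = 4 if Z_4 >= 5 else 5  [with Z_4=-1]  = 5

5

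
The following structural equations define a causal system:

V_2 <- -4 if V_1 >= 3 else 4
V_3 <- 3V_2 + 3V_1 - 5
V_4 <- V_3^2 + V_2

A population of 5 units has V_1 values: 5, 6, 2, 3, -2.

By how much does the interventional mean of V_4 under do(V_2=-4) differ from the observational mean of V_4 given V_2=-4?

120.8

Every unit gets V_2=-4 under the intervention. V_4 values become 0, -3, 117, 60, 525; E[V_4|do(V_2=-4)] = 139.8.
Observing V_2=-4 restricts to units where V_2's equation naturally yields -4: V_1 ∈ {5, 6, 3}. In that subpopulation V_4 = 0, -3, 60, mean 19.
Difference = 139.8 − 19 = 120.8.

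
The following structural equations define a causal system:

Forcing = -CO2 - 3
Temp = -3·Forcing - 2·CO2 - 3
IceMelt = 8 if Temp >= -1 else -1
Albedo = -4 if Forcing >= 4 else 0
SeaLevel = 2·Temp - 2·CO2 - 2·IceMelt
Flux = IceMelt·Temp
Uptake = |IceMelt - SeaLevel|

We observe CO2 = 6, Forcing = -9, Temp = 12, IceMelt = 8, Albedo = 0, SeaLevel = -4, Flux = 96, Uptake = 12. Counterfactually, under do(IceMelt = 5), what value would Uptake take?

do(IceMelt=5) replaces the equation IceMelt = 8 if Temp >= -1 else -1 with the constant IceMelt = 5.
Forcing = -CO2 - 3  [with CO2=6]  = -9
Temp = -3·Forcing - 2·CO2 - 3  [with Forcing=-9, CO2=6]  = 12
SeaLevel = 2·Temp - 2·CO2 - 2·IceMelt  [with Temp=12, CO2=6, IceMelt=5]  = 2
Uptake = |IceMelt - SeaLevel|  [with IceMelt=5, SeaLevel=2]  = 3

3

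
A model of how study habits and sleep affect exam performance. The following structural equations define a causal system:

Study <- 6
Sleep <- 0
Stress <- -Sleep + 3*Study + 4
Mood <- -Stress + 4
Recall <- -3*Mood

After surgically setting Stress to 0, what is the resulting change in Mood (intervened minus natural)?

22

The intervention breaks the incoming arrows to Stress: Stress <- -Sleep + 3*Study + 4 no longer applies, and Stress = 0.
Mood = -Stress + 4  [with Stress=0]  = 4
Without intervention: Stress = -Sleep + 3*Study + 4  [with Sleep=0, Study=6]  = 22; Mood = -Stress + 4  [with Stress=22]  = -18.
Change = 4 − (-18) = 22.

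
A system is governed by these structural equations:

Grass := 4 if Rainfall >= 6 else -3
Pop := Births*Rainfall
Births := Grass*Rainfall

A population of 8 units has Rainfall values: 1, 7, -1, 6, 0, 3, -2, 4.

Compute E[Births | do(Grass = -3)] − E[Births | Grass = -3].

-4.25

Under do(Grass=-3), Grass's equation is replaced by Grass=-3 for every unit. Per-unit Births: -3, -21, 3, -18, 0, -9, 6, -12. Mean = -6.75.
Conditioning on Grass=-3 selects the 6 unit(s) with Rainfall ∈ {1, -1, 0, 3, -2, 4}. Their Births values: -3, 3, 0, -9, 6, -12. Mean = -2.5.
Difference = -6.75 − (-2.5) = -4.25.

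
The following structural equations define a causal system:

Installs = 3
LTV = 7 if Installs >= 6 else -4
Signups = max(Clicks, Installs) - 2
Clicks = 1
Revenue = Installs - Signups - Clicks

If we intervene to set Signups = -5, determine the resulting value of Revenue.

The intervention breaks the incoming arrows to Signups: Signups = max(Clicks, Installs) - 2 no longer applies, and Signups = -5.
Revenue = Installs - Signups - Clicks  [with Installs=3, Signups=-5, Clicks=1]  = 7

7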